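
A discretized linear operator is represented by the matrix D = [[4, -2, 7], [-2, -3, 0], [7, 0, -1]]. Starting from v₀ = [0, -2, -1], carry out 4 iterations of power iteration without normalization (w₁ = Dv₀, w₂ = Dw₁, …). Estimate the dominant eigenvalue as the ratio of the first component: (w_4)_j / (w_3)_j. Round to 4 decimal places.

w1 = Dv₀ = (4·0 + (-2)·(-2) + 7·(-1); (-2)·0 + (-3)·(-2) + 0·(-1); 7·0 + 0·(-2) + (-1)·(-1)) = (-3, 6, 1)
w2 = Dw1 = (4·(-3) + (-2)·6 + 7·1; (-2)·(-3) + (-3)·6 + 0·1; 7·(-3) + 0·6 + (-1)·1) = (-17, -12, -22)
w3 = Dw2 = (-198, 70, -97)
w4 = Dw3 = (-1611, 186, -1289)
Ratio at component: -1611 / -198 = 8.1364

8.1364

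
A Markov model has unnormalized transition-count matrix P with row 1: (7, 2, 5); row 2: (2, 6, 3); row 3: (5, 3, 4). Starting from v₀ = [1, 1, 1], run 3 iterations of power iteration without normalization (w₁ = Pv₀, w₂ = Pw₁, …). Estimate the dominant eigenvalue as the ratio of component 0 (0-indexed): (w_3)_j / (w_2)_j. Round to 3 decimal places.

w1 = Pv₀ = (14, 11, 12)
w2 = Pw1 = (180, 130, 151)
w3 = Pw2 = (2275, 1593, 1894)
Ratio at component: 2275 / 180 = 12.639

12.639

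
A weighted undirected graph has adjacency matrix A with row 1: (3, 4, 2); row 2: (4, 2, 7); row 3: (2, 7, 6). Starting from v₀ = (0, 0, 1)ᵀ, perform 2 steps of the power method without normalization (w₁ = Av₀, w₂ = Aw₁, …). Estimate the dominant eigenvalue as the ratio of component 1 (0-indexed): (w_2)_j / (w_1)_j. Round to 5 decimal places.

λ ≈ 9.14286

w1 = Av₀ = (3·0 + 4·0 + 2·1; 4·0 + 2·0 + 7·1; 2·0 + 7·0 + 6·1) = (2, 7, 6)
w2 = Aw1 = (3·2 + 4·7 + 2·6; 4·2 + 2·7 + 7·6; 2·2 + 7·7 + 6·6) = (46, 64, 89)
Ratio at component: 64 / 7 = 9.14286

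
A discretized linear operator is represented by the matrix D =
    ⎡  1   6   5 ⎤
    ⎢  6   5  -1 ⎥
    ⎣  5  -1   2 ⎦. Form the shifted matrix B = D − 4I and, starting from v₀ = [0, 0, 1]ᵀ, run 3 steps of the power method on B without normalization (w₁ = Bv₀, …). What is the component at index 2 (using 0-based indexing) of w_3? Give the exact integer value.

-246

B = D − 4I has rows (-3, 6, 5); (6, 1, -1); (5, -1, -2)
w1 = Bv₀ = (5, -1, -2)
w2 = Bw1 = (-31, 31, 30)
w3 = Bw2 = (429, -185, -246)
Requested component of w3: -246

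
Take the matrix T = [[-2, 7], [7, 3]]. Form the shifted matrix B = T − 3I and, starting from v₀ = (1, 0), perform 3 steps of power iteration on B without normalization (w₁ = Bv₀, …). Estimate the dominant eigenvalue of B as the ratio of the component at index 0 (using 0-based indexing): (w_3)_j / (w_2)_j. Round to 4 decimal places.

μ ≈ -8.3108

B = T − 3I has rows (-5, 7); (7, 0)
w1 = Bv₀ = (-5, 7)
w2 = Bw1 = (74, -35)
w3 = Bw2 = (-615, 518)
Ratio: -615/74 = -8.3108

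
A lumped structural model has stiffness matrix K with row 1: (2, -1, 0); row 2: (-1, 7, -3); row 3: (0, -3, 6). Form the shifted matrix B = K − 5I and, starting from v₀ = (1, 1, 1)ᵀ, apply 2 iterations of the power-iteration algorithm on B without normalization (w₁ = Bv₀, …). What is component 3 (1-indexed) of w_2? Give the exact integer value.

4

B = K − 5I has rows (-3, -1, 0); (-1, 2, -3); (0, -3, 1)
w1 = Bv₀ = (-4, -2, -2)
w2 = Bw1 = (14, 6, 4)
Requested component of w2: 4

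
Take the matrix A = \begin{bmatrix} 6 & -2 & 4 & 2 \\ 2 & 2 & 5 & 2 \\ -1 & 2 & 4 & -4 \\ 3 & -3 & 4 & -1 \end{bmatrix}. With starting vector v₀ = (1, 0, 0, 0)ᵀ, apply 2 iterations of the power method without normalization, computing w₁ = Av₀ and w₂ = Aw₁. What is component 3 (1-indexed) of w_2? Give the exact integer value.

-18

w1 = Av₀ = (6·1 + (-2)·0 + 4·0 + 2·0; 2·1 + 2·0 + 5·0 + 2·0; (-1)·1 + 2·0 + 4·0 + (-4)·0; 3·1 + (-3)·0 + 4·0 + (-1)·0) = (6, 2, -1, 3)
w2 = Aw1 = (6·6 + (-2)·2 + 4·(-1) + 2·3; 2·6 + 2·2 + 5·(-1) + 2·3; (-1)·6 + 2·2 + 4·(-1) + (-4)·3; 3·6 + (-3)·2 + 4·(-1) + (-1)·3) = (34, 17, -18, 5)
The requested component of w2 is -18.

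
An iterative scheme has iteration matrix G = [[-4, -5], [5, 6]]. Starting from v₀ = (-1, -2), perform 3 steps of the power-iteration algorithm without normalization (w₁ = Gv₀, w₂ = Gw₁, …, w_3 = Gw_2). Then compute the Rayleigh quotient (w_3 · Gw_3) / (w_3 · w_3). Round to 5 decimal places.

w1 = Gv₀ = ((-4)·(-1) + (-5)·(-2); 5·(-1) + 6·(-2)) = (14, -17)
w2 = Gw1 = ((-4)·14 + (-5)·(-17); 5·14 + 6·(-17)) = (29, -32)
w3 = Gw2 = (44, -47)
Gw3 = (59, -62)
w3·Gw3 = 44·59 + (-47)·(-62) = 5510; w3·w3 = 44·44 + (-47)·(-47) = 4145
λ ≈ 5510/4145 = 1.32931

λ ≈ 1.32931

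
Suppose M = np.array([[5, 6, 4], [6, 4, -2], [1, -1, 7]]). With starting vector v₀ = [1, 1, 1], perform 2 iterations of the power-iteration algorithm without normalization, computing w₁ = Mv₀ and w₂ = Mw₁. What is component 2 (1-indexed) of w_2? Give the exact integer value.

108

w1 = Mv₀ = (5·1 + 6·1 + 4·1; 6·1 + 4·1 + (-2)·1; 1·1 + (-1)·1 + 7·1) = (15, 8, 7)
w2 = Mw1 = (5·15 + 6·8 + 4·7; 6·15 + 4·8 + (-2)·7; 1·15 + (-1)·8 + 7·7) = (151, 108, 56)
The requested component of w2 is 108.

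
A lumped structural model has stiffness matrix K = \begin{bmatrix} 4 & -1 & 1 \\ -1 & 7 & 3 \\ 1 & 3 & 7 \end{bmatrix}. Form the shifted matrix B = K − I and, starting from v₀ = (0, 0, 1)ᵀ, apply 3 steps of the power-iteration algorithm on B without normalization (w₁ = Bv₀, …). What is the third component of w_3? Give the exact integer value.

B = K − I has rows (3, -1, 1); (-1, 6, 3); (1, 3, 6)
w1 = Bv₀ = (3·0 + (-1)·0 + 1·1; (-1)·0 + 6·0 + 3·1; 1·0 + 3·0 + 6·1) = (1, 3, 6)
w2 = Bw1 = (3·1 + (-1)·3 + 1·6; (-1)·1 + 6·3 + 3·6; 1·1 + 3·3 + 6·6) = (6, 35, 46)
w3 = Bw2 = (29, 342, 387)
Requested component of w3: 387

387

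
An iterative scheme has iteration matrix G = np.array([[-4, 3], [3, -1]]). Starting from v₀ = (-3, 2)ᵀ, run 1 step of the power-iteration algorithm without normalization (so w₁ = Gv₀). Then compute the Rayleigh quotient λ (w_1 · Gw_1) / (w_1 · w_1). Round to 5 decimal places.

w1 = Gv₀ = (18, -11)
Gw1 = (-105, 65)
w1·Gw1 = 18·(-105) + (-11)·65 = -2605; w1·w1 = 18·18 + (-11)·(-11) = 445
λ ≈ -2605/445 = -5.85393

-5.85393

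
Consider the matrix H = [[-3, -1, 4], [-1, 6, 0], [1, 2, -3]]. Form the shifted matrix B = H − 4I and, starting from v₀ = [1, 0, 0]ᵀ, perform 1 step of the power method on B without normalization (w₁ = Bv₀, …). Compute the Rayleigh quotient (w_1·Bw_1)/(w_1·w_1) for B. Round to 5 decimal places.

μ ≈ -7.82353

B = H − 4I has rows (-7, -1, 4); (-1, 2, 0); (1, 2, -7)
w1 = Bv₀ = (-7, -1, 1)
Bw1 = (54, 5, -16)
w1·Bw1 = -399; w1·w1 = 51; μ ≈ -399/51 = -7.82353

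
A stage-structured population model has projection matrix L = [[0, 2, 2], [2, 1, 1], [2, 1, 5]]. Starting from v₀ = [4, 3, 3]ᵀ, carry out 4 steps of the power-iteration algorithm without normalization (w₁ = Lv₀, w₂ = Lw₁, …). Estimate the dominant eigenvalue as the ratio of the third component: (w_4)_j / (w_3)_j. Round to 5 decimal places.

6.24060

w1 = Lv₀ = (0·4 + 2·3 + 2·3; 2·4 + 1·3 + 1·3; 2·4 + 1·3 + 5·3) = (12, 14, 26)
w2 = Lw1 = (0·12 + 2·14 + 2·26; 2·12 + 1·14 + 1·26; 2·12 + 1·14 + 5·26) = (80, 64, 168)
w3 = Lw2 = (464, 392, 1064)
w4 = Lw3 = (2912, 2384, 6640)
Ratio at component: 6640 / 1064 = 6.24060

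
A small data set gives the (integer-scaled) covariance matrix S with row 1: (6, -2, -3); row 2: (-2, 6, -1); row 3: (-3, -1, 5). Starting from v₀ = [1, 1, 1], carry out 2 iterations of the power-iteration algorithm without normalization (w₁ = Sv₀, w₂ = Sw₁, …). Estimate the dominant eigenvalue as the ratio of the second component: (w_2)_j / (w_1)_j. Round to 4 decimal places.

w1 = Sv₀ = (1, 3, 1)
w2 = Sw1 = (-3, 15, -1)
Ratio at component: 15 / 3 = 5.0000

λ ≈ 5.0000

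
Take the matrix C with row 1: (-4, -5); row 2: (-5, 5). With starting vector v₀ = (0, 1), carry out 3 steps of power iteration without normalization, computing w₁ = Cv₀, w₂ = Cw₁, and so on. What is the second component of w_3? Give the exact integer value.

275

w1 = Cv₀ = ((-4)·0 + (-5)·1; (-5)·0 + 5·1) = (-5, 5)
w2 = Cw1 = ((-4)·(-5) + (-5)·5; (-5)·(-5) + 5·5) = (-5, 50)
w3 = Cw2 = (-230, 275)
The requested component of w3 is 275.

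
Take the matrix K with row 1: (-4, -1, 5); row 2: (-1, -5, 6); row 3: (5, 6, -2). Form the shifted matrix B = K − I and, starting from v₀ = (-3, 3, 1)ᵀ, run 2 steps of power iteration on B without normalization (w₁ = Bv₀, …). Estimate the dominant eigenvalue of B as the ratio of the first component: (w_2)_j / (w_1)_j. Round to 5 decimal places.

B = K − I has rows (-5, -1, 5); (-1, -6, 6); (5, 6, -3)
w1 = Bv₀ = ((-5)·(-3) + (-1)·3 + 5·1; (-1)·(-3) + (-6)·3 + 6·1; 5·(-3) + 6·3 + (-3)·1) = (17, -9, 0)
w2 = Bw1 = ((-5)·17 + (-1)·(-9) + 5·0; (-1)·17 + (-6)·(-9) + 6·0; 5·17 + 6·(-9) + (-3)·0) = (-76, 37, 31)
Ratio: -76/17 = -4.47059

μ ≈ -4.47059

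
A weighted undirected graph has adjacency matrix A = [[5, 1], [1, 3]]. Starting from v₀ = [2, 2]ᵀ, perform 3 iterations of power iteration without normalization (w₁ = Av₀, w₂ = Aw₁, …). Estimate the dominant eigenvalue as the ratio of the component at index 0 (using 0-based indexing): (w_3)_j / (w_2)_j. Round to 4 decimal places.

w1 = Av₀ = (5·2 + 1·2; 1·2 + 3·2) = (12, 8)
w2 = Aw1 = (5·12 + 1·8; 1·12 + 3·8) = (68, 36)
w3 = Aw2 = (376, 176)
Ratio at component: 376 / 68 = 5.5294

λ ≈ 5.5294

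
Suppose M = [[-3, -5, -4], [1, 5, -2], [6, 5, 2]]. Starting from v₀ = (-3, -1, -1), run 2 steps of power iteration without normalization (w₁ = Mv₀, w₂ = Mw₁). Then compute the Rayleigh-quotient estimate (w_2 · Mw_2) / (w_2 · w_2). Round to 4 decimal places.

w1 = Mv₀ = (18, -6, -25)
w2 = Mw1 = (76, 38, 28)
Mw2 = (-530, 210, 702)
w2·Mw2 = 76·(-530) + 38·210 + 28·702 = -12644; w2·w2 = 76·76 + 38·38 + 28·28 = 8004
λ ≈ -12644/8004 = -1.5797

-1.5797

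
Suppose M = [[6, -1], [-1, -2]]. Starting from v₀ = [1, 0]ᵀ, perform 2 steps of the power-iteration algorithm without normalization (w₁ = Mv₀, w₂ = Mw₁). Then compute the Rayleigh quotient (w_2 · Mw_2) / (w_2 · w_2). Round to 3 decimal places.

λ ≈ 6.121

w1 = Mv₀ = (6·1 + (-1)·0; (-1)·1 + (-2)·0) = (6, -1)
w2 = Mw1 = (6·6 + (-1)·(-1); (-1)·6 + (-2)·(-1)) = (37, -4)
Mw2 = (226, -29)
w2·Mw2 = 37·226 + (-4)·(-29) = 8478; w2·w2 = 37·37 + (-4)·(-4) = 1385
λ ≈ 8478/1385 = 6.121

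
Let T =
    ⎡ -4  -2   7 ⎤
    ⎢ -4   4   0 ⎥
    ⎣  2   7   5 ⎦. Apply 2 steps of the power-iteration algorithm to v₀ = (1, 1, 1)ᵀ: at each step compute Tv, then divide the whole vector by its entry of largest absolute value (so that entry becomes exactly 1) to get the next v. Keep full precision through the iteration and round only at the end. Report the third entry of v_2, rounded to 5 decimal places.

Tv0 = (1.000000, 0.000000, 14.000000); divide by 14.000000 → v1 = (0.071429, 0.000000, 1.000000)
Tv1 = (6.714286, -0.285714, 5.142857); divide by 6.714286 → v2 = (1.000000, -0.042553, 0.765957)
Requested entry of v2: 72/94 = 0.76596

0.76596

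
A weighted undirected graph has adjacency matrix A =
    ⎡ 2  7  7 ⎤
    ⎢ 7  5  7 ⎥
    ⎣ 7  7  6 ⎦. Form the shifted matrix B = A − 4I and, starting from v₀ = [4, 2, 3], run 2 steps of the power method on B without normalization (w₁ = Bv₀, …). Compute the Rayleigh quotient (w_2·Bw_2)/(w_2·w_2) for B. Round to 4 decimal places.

B = A − 4I has rows (-2, 7, 7); (7, 1, 7); (7, 7, 2)
w1 = Bv₀ = ((-2)·4 + 7·2 + 7·3; 7·4 + 1·2 + 7·3; 7·4 + 7·2 + 2·3) = (27, 51, 48)
w2 = Bw1 = ((-2)·27 + 7·51 + 7·48; 7·27 + 1·51 + 7·48; 7·27 + 7·51 + 2·48) = (639, 576, 642)
Bw2 = (7248, 9543, 9789)
w2·Bw2 = 16412778; w2·w2 = 1152261; μ ≈ 16412778/1152261 = 14.2440

μ ≈ 14.2440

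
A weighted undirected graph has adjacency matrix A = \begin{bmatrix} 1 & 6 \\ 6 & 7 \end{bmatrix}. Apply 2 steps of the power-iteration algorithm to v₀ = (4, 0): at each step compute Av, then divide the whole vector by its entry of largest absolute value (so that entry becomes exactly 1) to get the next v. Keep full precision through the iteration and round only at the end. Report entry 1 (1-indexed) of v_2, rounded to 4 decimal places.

Av0 = (4.00000, 24.00000); divide by 24.00000 → v1 = (0.16667, 1.00000)
Av1 = (6.16667, 8.00000); divide by 8.00000 → v2 = (0.77083, 1.00000)
Requested entry of v2: 148/192 = 0.7708

0.7708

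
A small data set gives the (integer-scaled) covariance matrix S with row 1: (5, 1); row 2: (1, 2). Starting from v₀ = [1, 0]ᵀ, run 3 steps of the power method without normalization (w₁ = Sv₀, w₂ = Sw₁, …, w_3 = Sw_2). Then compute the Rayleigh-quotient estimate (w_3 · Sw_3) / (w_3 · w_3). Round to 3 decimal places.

λ ≈ 5.302

w1 = Sv₀ = (5, 1)
w2 = Sw1 = (26, 7)
w3 = Sw2 = (137, 40)
Sw3 = (725, 217)
w3·Sw3 = 137·725 + 40·217 = 108005; w3·w3 = 137·137 + 40·40 = 20369
λ ≈ 108005/20369 = 5.302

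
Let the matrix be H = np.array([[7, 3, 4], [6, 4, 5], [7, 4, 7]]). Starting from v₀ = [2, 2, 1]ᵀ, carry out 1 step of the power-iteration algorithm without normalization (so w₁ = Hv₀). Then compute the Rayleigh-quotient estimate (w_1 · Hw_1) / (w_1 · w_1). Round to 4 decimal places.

λ ≈ 15.6709

w1 = Hv₀ = (7·2 + 3·2 + 4·1; 6·2 + 4·2 + 5·1; 7·2 + 4·2 + 7·1) = (24, 25, 29)
Hw1 = (359, 389, 471)
w1·Hw1 = 24·359 + 25·389 + 29·471 = 32000; w1·w1 = 24·24 + 25·25 + 29·29 = 2042
λ ≈ 32000/2042 = 15.6709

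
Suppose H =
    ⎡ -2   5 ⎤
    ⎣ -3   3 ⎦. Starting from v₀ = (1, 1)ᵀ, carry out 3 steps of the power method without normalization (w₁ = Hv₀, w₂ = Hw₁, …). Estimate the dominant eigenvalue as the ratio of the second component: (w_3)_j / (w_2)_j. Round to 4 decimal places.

1.0000

w1 = Hv₀ = ((-2)·1 + 5·1; (-3)·1 + 3·1) = (3, 0)
w2 = Hw1 = ((-2)·3 + 5·0; (-3)·3 + 3·0) = (-6, -9)
w3 = Hw2 = (-33, -9)
Ratio at component: -9 / -9 = 1.0000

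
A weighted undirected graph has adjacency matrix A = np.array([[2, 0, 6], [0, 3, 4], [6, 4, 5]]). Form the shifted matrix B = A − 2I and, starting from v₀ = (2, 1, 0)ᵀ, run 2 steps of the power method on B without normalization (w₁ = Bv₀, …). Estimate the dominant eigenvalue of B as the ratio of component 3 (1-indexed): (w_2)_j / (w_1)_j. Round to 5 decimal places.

μ ≈ 3.25000

B = A − 2I has rows (0, 0, 6); (0, 1, 4); (6, 4, 3)
w1 = Bv₀ = (0·2 + 0·1 + 6·0; 0·2 + 1·1 + 4·0; 6·2 + 4·1 + 3·0) = (0, 1, 16)
w2 = Bw1 = (0·0 + 0·1 + 6·16; 0·0 + 1·1 + 4·16; 6·0 + 4·1 + 3·16) = (96, 65, 52)
Ratio: 52/16 = 3.25000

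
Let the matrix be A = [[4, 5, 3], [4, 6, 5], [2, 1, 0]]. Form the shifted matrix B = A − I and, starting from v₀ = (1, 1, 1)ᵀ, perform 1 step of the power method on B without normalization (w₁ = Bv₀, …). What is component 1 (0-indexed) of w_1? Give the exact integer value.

14

B = A − I has rows (3, 5, 3); (4, 5, 5); (2, 1, -1)
w1 = Bv₀ = (3·1 + 5·1 + 3·1; 4·1 + 5·1 + 5·1; 2·1 + 1·1 + (-1)·1) = (11, 14, 2)
Requested component of w1: 14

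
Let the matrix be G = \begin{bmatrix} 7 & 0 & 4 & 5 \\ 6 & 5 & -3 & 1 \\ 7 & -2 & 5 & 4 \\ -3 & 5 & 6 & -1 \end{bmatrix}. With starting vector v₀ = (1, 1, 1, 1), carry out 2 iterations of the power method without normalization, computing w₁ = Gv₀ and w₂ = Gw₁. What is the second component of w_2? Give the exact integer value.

106

w1 = Gv₀ = (7·1 + 0·1 + 4·1 + 5·1; 6·1 + 5·1 + (-3)·1 + 1·1; 7·1 + (-2)·1 + 5·1 + 4·1; (-3)·1 + 5·1 + 6·1 + (-1)·1) = (16, 9, 14, 7)
w2 = Gw1 = (7·16 + 0·9 + 4·14 + 5·7; 6·16 + 5·9 + (-3)·14 + 1·7; 7·16 + (-2)·9 + 5·14 + 4·7; (-3)·16 + 5·9 + 6·14 + (-1)·7) = (203, 106, 192, 74)
The requested component of w2 is 106.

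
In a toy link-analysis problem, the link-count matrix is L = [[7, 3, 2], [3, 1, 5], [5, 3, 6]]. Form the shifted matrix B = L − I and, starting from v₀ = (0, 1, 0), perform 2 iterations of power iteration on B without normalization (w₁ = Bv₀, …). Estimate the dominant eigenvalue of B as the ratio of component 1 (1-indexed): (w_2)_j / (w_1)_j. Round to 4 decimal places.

B = L − I has rows (6, 3, 2); (3, 0, 5); (5, 3, 5)
w1 = Bv₀ = (6·0 + 3·1 + 2·0; 3·0 + 0·1 + 5·0; 5·0 + 3·1 + 5·0) = (3, 0, 3)
w2 = Bw1 = (6·3 + 3·0 + 2·3; 3·3 + 0·0 + 5·3; 5·3 + 3·0 + 5·3) = (24, 24, 30)
Ratio: 24/3 = 8.0000

8.0000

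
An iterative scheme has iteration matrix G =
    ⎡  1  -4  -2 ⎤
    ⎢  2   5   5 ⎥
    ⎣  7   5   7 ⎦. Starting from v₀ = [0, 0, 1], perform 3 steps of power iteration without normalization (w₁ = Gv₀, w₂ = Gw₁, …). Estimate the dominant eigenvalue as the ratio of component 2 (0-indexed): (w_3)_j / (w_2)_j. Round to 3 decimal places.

w1 = Gv₀ = (-2, 5, 7)
w2 = Gw1 = (-36, 56, 60)
w3 = Gw2 = (-380, 508, 448)
Ratio at component: 448 / 60 = 7.467

7.467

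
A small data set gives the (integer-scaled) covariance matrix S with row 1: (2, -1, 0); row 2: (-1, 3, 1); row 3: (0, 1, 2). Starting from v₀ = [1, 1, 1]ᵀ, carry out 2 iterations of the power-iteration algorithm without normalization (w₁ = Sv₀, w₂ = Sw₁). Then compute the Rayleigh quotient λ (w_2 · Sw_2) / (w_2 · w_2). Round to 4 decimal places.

λ ≈ 3.6798

w1 = Sv₀ = (1, 3, 3)
w2 = Sw1 = (-1, 11, 9)
Sw2 = (-13, 43, 29)
w2·Sw2 = (-1)·(-13) + 11·43 + 9·29 = 747; w2·w2 = (-1)·(-1) + 11·11 + 9·9 = 203
λ ≈ 747/203 = 3.6798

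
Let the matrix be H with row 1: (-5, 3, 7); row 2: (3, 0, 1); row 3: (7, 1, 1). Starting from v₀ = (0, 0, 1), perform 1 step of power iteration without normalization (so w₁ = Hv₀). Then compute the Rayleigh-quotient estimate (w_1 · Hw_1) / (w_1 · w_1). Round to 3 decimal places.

-2.000

w1 = Hv₀ = ((-5)·0 + 3·0 + 7·1; 3·0 + 0·0 + 1·1; 7·0 + 1·0 + 1·1) = (7, 1, 1)
Hw1 = (-25, 22, 51)
w1·Hw1 = 7·(-25) + 1·22 + 1·51 = -102; w1·w1 = 7·7 + 1·1 + 1·1 = 51
λ ≈ -102/51 = -2.000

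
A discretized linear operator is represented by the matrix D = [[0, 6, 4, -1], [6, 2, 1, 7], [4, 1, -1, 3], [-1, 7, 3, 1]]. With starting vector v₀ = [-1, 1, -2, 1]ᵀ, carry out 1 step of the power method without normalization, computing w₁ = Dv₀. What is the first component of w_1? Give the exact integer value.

w1 = Dv₀ = (0·(-1) + 6·1 + 4·(-2) + (-1)·1; 6·(-1) + 2·1 + 1·(-2) + 7·1; 4·(-1) + 1·1 + (-1)·(-2) + 3·1; (-1)·(-1) + 7·1 + 3·(-2) + 1·1) = (-3, 1, 2, 3)
The requested component of w1 is -3.

-3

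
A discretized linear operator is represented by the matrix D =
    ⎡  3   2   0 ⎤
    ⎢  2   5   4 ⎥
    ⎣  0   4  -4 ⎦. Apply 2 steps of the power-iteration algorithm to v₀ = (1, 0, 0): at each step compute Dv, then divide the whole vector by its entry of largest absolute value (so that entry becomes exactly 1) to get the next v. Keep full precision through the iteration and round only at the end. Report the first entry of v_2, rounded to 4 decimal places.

Dv0 = (3.00000, 2.00000, 0.00000); divide by 3.00000 → v1 = (1.00000, 0.66667, 0.00000)
Dv1 = (4.33333, 5.33333, 2.66667); divide by 5.33333 → v2 = (0.81250, 1.00000, 0.50000)
Requested entry of v2: 13/16 = 0.8125

0.8125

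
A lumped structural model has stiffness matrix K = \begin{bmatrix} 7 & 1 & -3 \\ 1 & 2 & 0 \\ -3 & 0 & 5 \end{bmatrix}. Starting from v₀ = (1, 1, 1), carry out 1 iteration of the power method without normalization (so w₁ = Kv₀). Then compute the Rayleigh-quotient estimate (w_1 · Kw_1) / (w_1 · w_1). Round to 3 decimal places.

w1 = Kv₀ = (7·1 + 1·1 + (-3)·1; 1·1 + 2·1 + 0·1; (-3)·1 + 0·1 + 5·1) = (5, 3, 2)
Kw1 = (32, 11, -5)
w1·Kw1 = 5·32 + 3·11 + 2·(-5) = 183; w1·w1 = 5·5 + 3·3 + 2·2 = 38
λ ≈ 183/38 = 4.816

4.816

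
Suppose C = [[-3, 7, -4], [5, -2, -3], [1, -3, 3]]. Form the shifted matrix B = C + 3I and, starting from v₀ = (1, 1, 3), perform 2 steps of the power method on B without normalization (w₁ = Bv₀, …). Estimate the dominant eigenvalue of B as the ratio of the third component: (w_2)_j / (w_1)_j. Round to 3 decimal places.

B = C + 3I has rows (0, 7, -4); (5, 1, -3); (1, -3, 6)
w1 = Bv₀ = (0·1 + 7·1 + (-4)·3; 5·1 + 1·1 + (-3)·3; 1·1 + (-3)·1 + 6·3) = (-5, -3, 16)
w2 = Bw1 = (0·(-5) + 7·(-3) + (-4)·16; 5·(-5) + 1·(-3) + (-3)·16; 1·(-5) + (-3)·(-3) + 6·16) = (-85, -76, 100)
Ratio: 100/16 = 6.250

6.250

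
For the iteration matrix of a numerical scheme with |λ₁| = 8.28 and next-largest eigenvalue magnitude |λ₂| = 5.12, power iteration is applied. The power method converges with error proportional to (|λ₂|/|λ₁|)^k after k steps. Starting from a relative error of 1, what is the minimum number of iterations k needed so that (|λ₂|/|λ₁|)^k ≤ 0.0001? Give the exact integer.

20

|λ₂/λ₁| = 5.12/8.28 = 0.61836
Need k ≥ ln(0.0001) / ln(0.61836) = -9.2103 / -0.4807 ≈ 19.161
Smallest integer k satisfying the bound: 20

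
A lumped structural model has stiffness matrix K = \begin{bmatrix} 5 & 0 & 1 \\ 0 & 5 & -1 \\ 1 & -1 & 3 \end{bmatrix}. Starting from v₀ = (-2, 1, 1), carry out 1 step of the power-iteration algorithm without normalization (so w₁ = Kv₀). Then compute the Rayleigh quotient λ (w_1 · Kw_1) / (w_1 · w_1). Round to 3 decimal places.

λ ≈ 5.000

w1 = Kv₀ = (5·(-2) + 0·1 + 1·1; 0·(-2) + 5·1 + (-1)·1; 1·(-2) + (-1)·1 + 3·1) = (-9, 4, 0)
Kw1 = (-45, 20, -13)
w1·Kw1 = (-9)·(-45) + 4·20 + 0·(-13) = 485; w1·w1 = (-9)·(-9) + 4·4 + 0·0 = 97
λ ≈ 485/97 = 5.000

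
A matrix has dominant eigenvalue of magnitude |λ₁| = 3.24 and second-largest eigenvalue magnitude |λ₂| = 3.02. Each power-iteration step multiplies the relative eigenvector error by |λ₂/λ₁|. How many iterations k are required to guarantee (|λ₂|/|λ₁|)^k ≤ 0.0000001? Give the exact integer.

230

|λ₂/λ₁| = 3.02/3.24 = 0.93210
Need k ≥ ln(0.0000001) / ln(0.93210) = -16.1181 / -0.0703 ≈ 229.222
Smallest integer k satisfying the bound: 230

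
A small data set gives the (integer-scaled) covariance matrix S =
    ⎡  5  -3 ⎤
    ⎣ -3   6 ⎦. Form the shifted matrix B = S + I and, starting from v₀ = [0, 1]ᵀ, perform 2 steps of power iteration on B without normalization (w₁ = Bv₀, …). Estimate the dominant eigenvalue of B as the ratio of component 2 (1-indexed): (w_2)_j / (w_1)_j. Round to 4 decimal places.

μ ≈ 8.2857

B = S + I has rows (6, -3); (-3, 7)
w1 = Bv₀ = (6·0 + (-3)·1; (-3)·0 + 7·1) = (-3, 7)
w2 = Bw1 = (6·(-3) + (-3)·7; (-3)·(-3) + 7·7) = (-39, 58)
Ratio: 58/7 = 8.2857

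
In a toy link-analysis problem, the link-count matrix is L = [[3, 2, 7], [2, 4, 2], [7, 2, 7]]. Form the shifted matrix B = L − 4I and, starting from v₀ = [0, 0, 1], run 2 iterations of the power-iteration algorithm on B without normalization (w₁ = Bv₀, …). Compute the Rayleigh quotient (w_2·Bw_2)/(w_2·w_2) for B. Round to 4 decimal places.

B = L − 4I has rows (-1, 2, 7); (2, 0, 2); (7, 2, 3)
w1 = Bv₀ = (7, 2, 3)
w2 = Bw1 = (18, 20, 62)
Bw2 = (456, 160, 352)
w2·Bw2 = 33232; w2·w2 = 4568; μ ≈ 33232/4568 = 7.2750

μ ≈ 7.2750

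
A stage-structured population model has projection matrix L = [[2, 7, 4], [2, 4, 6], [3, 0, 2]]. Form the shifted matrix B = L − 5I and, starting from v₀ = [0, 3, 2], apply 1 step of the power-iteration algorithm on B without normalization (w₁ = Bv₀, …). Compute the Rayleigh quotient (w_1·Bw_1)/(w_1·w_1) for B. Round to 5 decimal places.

μ ≈ -1.98852

B = L − 5I has rows (-3, 7, 4); (2, -1, 6); (3, 0, -3)
w1 = Bv₀ = (29, 9, -6)
Bw1 = (-48, 13, 105)
w1·Bw1 = -1905; w1·w1 = 958; μ ≈ -1905/958 = -1.98852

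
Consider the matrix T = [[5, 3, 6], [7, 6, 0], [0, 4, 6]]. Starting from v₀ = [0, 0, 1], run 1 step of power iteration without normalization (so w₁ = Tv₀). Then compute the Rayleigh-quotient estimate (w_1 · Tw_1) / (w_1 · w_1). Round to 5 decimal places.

w1 = Tv₀ = (6, 0, 6)
Tw1 = (66, 42, 36)
w1·Tw1 = 6·66 + 0·42 + 6·36 = 612; w1·w1 = 6·6 + 0·0 + 6·6 = 72
λ ≈ 612/72 = 8.50000

8.50000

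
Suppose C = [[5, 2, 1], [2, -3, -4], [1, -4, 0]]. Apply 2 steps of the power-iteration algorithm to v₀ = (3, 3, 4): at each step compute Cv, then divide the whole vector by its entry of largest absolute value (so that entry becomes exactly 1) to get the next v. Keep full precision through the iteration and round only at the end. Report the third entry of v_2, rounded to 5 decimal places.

Cv0 = (25.000000, -19.000000, -9.000000); divide by 25.000000 → v1 = (1.000000, -0.760000, -0.360000)
Cv1 = (3.120000, 5.720000, 4.040000); divide by 5.720000 → v2 = (0.545455, 1.000000, 0.706294)
Requested entry of v2: 101/143 = 0.70629

0.70629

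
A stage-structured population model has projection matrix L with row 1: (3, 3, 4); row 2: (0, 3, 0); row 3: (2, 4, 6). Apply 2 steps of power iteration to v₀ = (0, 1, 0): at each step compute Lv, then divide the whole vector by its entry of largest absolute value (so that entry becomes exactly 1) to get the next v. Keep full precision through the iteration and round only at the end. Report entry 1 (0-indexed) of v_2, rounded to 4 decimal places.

0.2143

Lv0 = (3.00000, 3.00000, 4.00000); divide by 4.00000 → v1 = (0.75000, 0.75000, 1.00000)
Lv1 = (8.50000, 2.25000, 10.50000); divide by 10.50000 → v2 = (0.80952, 0.21429, 1.00000)
Requested entry of v2: 9/42 = 0.2143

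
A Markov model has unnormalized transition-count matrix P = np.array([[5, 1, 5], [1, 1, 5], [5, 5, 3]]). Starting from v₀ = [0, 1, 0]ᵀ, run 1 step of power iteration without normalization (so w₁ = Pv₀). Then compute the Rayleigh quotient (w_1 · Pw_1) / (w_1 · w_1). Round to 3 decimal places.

w1 = Pv₀ = (5·0 + 1·1 + 5·0; 1·0 + 1·1 + 5·0; 5·0 + 5·1 + 3·0) = (1, 1, 5)
Pw1 = (31, 27, 25)
w1·Pw1 = 1·31 + 1·27 + 5·25 = 183; w1·w1 = 1·1 + 1·1 + 5·5 = 27
λ ≈ 183/27 = 6.778

λ ≈ 6.778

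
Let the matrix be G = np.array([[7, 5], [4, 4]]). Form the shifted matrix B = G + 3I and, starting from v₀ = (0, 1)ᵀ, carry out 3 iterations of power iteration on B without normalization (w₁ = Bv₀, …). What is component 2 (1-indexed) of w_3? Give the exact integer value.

B = G + 3I has rows (10, 5); (4, 7)
w1 = Bv₀ = (5, 7)
w2 = Bw1 = (85, 69)
w3 = Bw2 = (1195, 823)
Requested component of w3: 823

823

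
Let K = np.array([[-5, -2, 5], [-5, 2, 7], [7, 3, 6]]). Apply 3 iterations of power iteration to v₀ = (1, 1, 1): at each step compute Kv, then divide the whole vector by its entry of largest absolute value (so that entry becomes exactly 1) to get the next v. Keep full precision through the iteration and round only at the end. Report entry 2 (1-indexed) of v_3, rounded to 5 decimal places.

Kv0 = (-2.000000, 4.000000, 16.000000); divide by 16.000000 → v1 = (-0.125000, 0.250000, 1.000000)
Kv1 = (5.125000, 8.125000, 5.875000); divide by 8.125000 → v2 = (0.630769, 1.000000, 0.723077)
Kv2 = (-1.538462, 3.907692, 11.753846); divide by 11.753846 → v3 = (-0.130890, 0.332461, 1.000000)
Requested entry of v3: 508/1528 = 0.33246

0.33246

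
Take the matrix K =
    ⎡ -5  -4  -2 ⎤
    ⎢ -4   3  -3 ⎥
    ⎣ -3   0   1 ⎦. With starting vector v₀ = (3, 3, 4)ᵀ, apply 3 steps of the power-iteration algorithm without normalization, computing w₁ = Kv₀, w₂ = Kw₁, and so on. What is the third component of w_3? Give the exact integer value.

-635

w1 = Kv₀ = (-35, -15, -5)
w2 = Kw1 = (245, 110, 100)
w3 = Kw2 = (-1865, -950, -635)
The requested component of w3 is -635.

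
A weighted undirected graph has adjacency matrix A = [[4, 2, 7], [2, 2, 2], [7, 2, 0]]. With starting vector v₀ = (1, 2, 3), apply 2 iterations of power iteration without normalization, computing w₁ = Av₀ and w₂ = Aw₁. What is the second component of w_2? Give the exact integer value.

w1 = Av₀ = (29, 12, 11)
w2 = Aw1 = (217, 104, 227)
The requested component of w2 is 104.

104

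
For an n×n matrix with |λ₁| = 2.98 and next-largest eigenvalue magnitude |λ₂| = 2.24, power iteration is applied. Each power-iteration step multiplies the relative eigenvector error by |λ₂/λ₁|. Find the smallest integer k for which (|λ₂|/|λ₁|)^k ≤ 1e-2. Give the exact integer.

|λ₂/λ₁| = 2.24/2.98 = 0.75168
Need k ≥ ln(1e-2) / ln(0.75168) = -4.6052 / -0.2854 ≈ 16.133
Smallest integer k satisfying the bound: 17

17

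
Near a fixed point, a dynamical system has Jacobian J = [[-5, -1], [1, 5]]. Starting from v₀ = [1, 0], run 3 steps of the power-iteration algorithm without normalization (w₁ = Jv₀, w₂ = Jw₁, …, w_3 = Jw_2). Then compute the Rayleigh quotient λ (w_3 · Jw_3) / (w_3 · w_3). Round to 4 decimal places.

λ ≈ -4.6154

w1 = Jv₀ = ((-5)·1 + (-1)·0; 1·1 + 5·0) = (-5, 1)
w2 = Jw1 = ((-5)·(-5) + (-1)·1; 1·(-5) + 5·1) = (24, 0)
w3 = Jw2 = (-120, 24)
Jw3 = (576, 0)
w3·Jw3 = (-120)·576 + 24·0 = -69120; w3·w3 = (-120)·(-120) + 24·24 = 14976
λ ≈ -69120/14976 = -4.6154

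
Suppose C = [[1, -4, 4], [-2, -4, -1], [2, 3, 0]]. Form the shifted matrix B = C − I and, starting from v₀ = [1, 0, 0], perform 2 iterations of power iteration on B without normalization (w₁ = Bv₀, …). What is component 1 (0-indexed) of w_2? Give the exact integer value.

B = C − I has rows (0, -4, 4); (-2, -5, -1); (2, 3, -1)
w1 = Bv₀ = (0·1 + (-4)·0 + 4·0; (-2)·1 + (-5)·0 + (-1)·0; 2·1 + 3·0 + (-1)·0) = (0, -2, 2)
w2 = Bw1 = (0·0 + (-4)·(-2) + 4·2; (-2)·0 + (-5)·(-2) + (-1)·2; 2·0 + 3·(-2) + (-1)·2) = (16, 8, -8)
Requested component of w2: 8

8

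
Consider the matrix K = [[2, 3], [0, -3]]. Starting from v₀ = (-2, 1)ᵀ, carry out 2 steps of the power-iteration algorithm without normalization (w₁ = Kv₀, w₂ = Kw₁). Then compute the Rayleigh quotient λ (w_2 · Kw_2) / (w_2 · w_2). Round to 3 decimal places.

λ ≈ -1.475

w1 = Kv₀ = (2·(-2) + 3·1; 0·(-2) + (-3)·1) = (-1, -3)
w2 = Kw1 = (2·(-1) + 3·(-3); 0·(-1) + (-3)·(-3)) = (-11, 9)
Kw2 = (5, -27)
w2·Kw2 = (-11)·5 + 9·(-27) = -298; w2·w2 = (-11)·(-11) + 9·9 = 202
λ ≈ -298/202 = -1.475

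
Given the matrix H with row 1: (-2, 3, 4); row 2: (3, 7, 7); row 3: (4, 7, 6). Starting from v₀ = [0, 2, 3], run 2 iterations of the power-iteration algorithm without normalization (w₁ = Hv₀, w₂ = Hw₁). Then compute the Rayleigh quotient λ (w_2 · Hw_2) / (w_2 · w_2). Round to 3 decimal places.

w1 = Hv₀ = (18, 35, 32)
w2 = Hw1 = (197, 523, 509)
Hw2 = (3211, 7815, 7503)
w2·Hw2 = 197·3211 + 523·7815 + 509·7503 = 8538839; w2·w2 = 197·197 + 523·523 + 509·509 = 571419
λ ≈ 8538839/571419 = 14.943

14.943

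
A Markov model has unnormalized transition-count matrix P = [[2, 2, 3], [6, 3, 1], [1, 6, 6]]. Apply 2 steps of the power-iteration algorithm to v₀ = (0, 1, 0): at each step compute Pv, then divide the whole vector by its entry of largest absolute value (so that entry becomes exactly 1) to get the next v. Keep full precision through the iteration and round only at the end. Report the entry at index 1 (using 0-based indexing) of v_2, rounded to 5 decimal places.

0.48214

Pv0 = (2.000000, 3.000000, 6.000000); divide by 6.000000 → v1 = (0.333333, 0.500000, 1.000000)
Pv1 = (4.666667, 4.500000, 9.333333); divide by 9.333333 → v2 = (0.500000, 0.482143, 1.000000)
Requested entry of v2: 27/56 = 0.48214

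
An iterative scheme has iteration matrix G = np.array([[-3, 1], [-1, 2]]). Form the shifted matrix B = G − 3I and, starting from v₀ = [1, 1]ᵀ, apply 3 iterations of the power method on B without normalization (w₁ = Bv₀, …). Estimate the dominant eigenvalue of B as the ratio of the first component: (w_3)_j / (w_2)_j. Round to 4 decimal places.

-5.7500

B = G − 3I has rows (-6, 1); (-1, -1)
w1 = Bv₀ = ((-6)·1 + 1·1; (-1)·1 + (-1)·1) = (-5, -2)
w2 = Bw1 = ((-6)·(-5) + 1·(-2); (-1)·(-5) + (-1)·(-2)) = (28, 7)
w3 = Bw2 = (-161, -35)
Ratio: -161/28 = -5.7500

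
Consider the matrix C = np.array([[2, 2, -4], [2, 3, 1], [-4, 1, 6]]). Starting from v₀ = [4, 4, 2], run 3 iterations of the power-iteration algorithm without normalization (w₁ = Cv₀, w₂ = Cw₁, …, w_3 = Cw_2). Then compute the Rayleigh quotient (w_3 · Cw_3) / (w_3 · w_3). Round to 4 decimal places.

w1 = Cv₀ = (8, 22, 0)
w2 = Cw1 = (60, 82, -10)
w3 = Cw2 = (324, 356, -218)
Cw3 = (2232, 1498, -2248)
w3·Cw3 = 324·2232 + 356·1498 + (-218)·(-2248) = 1746520; w3·w3 = 324·324 + 356·356 + (-218)·(-218) = 279236
λ ≈ 1746520/279236 = 6.2546

λ ≈ 6.2546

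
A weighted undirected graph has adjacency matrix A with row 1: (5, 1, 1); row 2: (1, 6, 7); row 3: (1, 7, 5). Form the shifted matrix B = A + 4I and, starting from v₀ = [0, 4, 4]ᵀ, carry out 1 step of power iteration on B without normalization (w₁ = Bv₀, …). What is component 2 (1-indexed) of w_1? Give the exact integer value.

B = A + 4I has rows (9, 1, 1); (1, 10, 7); (1, 7, 9)
w1 = Bv₀ = (9·0 + 1·4 + 1·4; 1·0 + 10·4 + 7·4; 1·0 + 7·4 + 9·4) = (8, 68, 64)
Requested component of w1: 68

68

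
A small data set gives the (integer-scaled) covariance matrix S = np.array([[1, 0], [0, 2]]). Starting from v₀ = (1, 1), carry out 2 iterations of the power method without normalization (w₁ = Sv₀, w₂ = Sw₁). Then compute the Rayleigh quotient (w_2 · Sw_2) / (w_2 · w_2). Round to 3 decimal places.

w1 = Sv₀ = (1·1 + 0·1; 0·1 + 2·1) = (1, 2)
w2 = Sw1 = (1·1 + 0·2; 0·1 + 2·2) = (1, 4)
Sw2 = (1, 8)
w2·Sw2 = 1·1 + 4·8 = 33; w2·w2 = 1·1 + 4·4 = 17
λ ≈ 33/17 = 1.941

1.941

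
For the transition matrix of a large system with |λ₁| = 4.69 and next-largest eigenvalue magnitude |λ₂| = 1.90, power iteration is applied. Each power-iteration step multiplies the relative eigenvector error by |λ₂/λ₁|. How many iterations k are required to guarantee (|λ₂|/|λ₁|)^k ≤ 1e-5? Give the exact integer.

13

|λ₂/λ₁| = 1.90/4.69 = 0.40512
Need k ≥ ln(1e-5) / ln(0.40512) = -11.5129 / -0.9036 ≈ 12.741
Smallest integer k satisfying the bound: 13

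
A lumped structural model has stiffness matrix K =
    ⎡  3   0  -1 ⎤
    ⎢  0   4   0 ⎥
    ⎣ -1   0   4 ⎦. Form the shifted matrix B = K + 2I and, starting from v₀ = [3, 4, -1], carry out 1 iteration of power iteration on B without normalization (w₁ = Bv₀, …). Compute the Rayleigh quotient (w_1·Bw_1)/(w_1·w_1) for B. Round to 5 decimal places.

μ ≈ 6.03505

B = K + 2I has rows (5, 0, -1); (0, 6, 0); (-1, 0, 6)
w1 = Bv₀ = (5·3 + 0·4 + (-1)·(-1); 0·3 + 6·4 + 0·(-1); (-1)·3 + 0·4 + 6·(-1)) = (16, 24, -9)
Bw1 = (89, 144, -70)
w1·Bw1 = 5510; w1·w1 = 913; μ ≈ 5510/913 = 6.03505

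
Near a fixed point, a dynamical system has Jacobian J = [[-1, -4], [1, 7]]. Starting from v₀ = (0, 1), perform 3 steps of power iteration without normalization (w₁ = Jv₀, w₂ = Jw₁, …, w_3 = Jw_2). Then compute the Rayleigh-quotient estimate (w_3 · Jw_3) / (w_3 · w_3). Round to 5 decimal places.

w1 = Jv₀ = ((-1)·0 + (-4)·1; 1·0 + 7·1) = (-4, 7)
w2 = Jw1 = ((-1)·(-4) + (-4)·7; 1·(-4) + 7·7) = (-24, 45)
w3 = Jw2 = (-156, 291)
Jw3 = (-1008, 1881)
w3·Jw3 = (-156)·(-1008) + 291·1881 = 704619; w3·w3 = (-156)·(-156) + 291·291 = 109017
λ ≈ 704619/109017 = 6.46339

6.46339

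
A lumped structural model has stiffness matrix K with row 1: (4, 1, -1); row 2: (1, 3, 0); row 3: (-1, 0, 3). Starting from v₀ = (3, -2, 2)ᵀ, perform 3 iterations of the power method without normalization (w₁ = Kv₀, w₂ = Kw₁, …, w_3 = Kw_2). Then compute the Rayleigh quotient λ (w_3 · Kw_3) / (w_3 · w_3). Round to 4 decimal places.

λ ≈ 4.7264

w1 = Kv₀ = (8, -3, 3)
w2 = Kw1 = (26, -1, 1)
w3 = Kw2 = (102, 23, -23)
Kw3 = (454, 171, -171)
w3·Kw3 = 102·454 + 23·171 + (-23)·(-171) = 54174; w3·w3 = 102·102 + 23·23 + (-23)·(-23) = 11462
λ ≈ 54174/11462 = 4.7264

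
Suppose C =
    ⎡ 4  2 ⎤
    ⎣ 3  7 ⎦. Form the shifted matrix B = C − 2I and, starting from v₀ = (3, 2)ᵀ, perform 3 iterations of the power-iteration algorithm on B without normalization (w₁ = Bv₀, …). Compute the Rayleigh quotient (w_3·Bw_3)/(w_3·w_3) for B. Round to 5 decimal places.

μ ≈ 6.37281

B = C − 2I has rows (2, 2); (3, 5)
w1 = Bv₀ = (2·3 + 2·2; 3·3 + 5·2) = (10, 19)
w2 = Bw1 = (2·10 + 2·19; 3·10 + 5·19) = (58, 125)
w3 = Bw2 = (366, 799)
Bw3 = (2330, 5093)
w3·Bw3 = 4922087; w3·w3 = 772357; μ ≈ 4922087/772357 = 6.37281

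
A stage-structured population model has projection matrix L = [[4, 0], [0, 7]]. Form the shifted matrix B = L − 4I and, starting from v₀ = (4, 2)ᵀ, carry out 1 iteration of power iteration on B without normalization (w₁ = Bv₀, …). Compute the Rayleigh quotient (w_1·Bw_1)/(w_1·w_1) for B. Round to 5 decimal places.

B = L − 4I has rows (0, 0); (0, 3)
w1 = Bv₀ = (0·4 + 0·2; 0·4 + 3·2) = (0, 6)
Bw1 = (0, 18)
w1·Bw1 = 108; w1·w1 = 36; μ ≈ 108/36 = 3.00000

3.00000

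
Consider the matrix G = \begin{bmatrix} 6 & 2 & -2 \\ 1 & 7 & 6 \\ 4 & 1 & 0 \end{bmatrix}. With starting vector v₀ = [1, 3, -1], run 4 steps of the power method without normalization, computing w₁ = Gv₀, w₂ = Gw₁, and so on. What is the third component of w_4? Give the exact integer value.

4926

w1 = Gv₀ = (14, 16, 7)
w2 = Gw1 = (102, 168, 72)
w3 = Gw2 = (804, 1710, 576)
w4 = Gw3 = (7092, 16230, 4926)
The requested component of w4 is 4926.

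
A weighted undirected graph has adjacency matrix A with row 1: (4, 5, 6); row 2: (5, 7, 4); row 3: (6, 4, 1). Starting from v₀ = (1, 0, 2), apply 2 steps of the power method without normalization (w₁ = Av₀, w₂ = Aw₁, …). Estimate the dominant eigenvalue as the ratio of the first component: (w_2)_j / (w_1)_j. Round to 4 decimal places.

w1 = Av₀ = (16, 13, 8)
w2 = Aw1 = (177, 203, 156)
Ratio at component: 177 / 16 = 11.0625

11.0625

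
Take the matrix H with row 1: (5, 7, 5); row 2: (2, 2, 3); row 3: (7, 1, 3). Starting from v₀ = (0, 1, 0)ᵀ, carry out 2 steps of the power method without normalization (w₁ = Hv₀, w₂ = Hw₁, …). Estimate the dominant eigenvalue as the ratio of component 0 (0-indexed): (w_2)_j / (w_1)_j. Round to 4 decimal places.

7.7143

w1 = Hv₀ = (5·0 + 7·1 + 5·0; 2·0 + 2·1 + 3·0; 7·0 + 1·1 + 3·0) = (7, 2, 1)
w2 = Hw1 = (5·7 + 7·2 + 5·1; 2·7 + 2·2 + 3·1; 7·7 + 1·2 + 3·1) = (54, 21, 54)
Ratio at component: 54 / 7 = 7.7143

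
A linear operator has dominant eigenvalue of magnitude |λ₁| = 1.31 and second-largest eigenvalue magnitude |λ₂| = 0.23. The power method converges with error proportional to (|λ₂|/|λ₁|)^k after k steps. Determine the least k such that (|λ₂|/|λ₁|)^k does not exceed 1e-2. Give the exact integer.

|λ₂/λ₁| = 0.23/1.31 = 0.17557
Need k ≥ ln(1e-2) / ln(0.17557) = -4.6052 / -1.7397 ≈ 2.647
Smallest integer k satisfying the bound: 3

3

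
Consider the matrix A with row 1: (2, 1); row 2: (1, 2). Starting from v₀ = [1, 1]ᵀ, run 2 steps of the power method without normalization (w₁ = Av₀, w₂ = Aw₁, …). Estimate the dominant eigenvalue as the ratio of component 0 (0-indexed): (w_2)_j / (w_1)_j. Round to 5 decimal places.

λ ≈ 3.00000

w1 = Av₀ = (2·1 + 1·1; 1·1 + 2·1) = (3, 3)
w2 = Aw1 = (2·3 + 1·3; 1·3 + 2·3) = (9, 9)
Ratio at component: 9 / 3 = 3.00000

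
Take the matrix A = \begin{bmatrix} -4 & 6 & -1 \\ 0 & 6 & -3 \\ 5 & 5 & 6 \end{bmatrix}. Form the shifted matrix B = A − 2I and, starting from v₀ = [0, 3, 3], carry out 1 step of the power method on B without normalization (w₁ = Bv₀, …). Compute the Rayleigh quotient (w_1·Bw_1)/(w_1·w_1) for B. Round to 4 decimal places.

B = A − 2I has rows (-6, 6, -1); (0, 4, -3); (5, 5, 4)
w1 = Bv₀ = (15, 3, 27)
Bw1 = (-99, -69, 198)
w1·Bw1 = 3654; w1·w1 = 963; μ ≈ 3654/963 = 3.7944

3.7944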